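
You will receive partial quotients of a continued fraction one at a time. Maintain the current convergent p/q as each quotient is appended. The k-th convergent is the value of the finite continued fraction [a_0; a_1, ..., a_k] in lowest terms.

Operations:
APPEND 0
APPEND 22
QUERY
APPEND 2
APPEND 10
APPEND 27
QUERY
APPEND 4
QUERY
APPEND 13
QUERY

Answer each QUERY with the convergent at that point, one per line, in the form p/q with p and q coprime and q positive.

1/22
569/12789
2297/51628
30430/683953

APPEND 0: p_0 = 0·1 + 0 = 0, q_0 = 0·0 + 1 = 1 → 0/1
APPEND 22: p_1 = 22·0 + 1 = 1, q_1 = 22·1 + 0 = 22 → 1/22
APPEND 2: p_2 = 2·1 + 0 = 2, q_2 = 2·22 + 1 = 45 → 2/45
APPEND 10: p_3 = 10·2 + 1 = 21, q_3 = 10·45 + 22 = 472 → 21/472
APPEND 27: p_4 = 27·21 + 2 = 569, q_4 = 27·472 + 45 = 12789 → 569/12789
APPEND 4: p_5 = 4·569 + 21 = 2297, q_5 = 4·12789 + 472 = 51628 → 2297/51628
APPEND 13: p_6 = 13·2297 + 569 = 30430, q_6 = 13·51628 + 12789 = 683953 → 30430/683953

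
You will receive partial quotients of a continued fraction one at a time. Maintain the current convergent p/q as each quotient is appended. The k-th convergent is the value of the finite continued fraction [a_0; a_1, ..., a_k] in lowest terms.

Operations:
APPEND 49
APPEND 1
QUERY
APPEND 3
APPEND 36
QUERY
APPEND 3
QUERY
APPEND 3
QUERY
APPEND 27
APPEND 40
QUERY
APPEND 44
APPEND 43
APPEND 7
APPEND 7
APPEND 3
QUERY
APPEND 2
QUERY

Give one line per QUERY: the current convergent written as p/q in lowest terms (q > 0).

APPEND 49: p_0 = 49·1 + 0 = 49, q_0 = 49·0 + 1 = 1 → 49/1
APPEND 1: p_1 = 1·49 + 1 = 50, q_1 = 1·1 + 0 = 1 → 50/1
APPEND 3: p_2 = 3·50 + 49 = 199, q_2 = 3·1 + 1 = 4 → 199/4
APPEND 36: p_3 = 36·199 + 50 = 7214, q_3 = 36·4 + 1 = 145 → 7214/145
APPEND 3: p_4 = 3·7214 + 199 = 21841, q_4 = 3·145 + 4 = 439 → 21841/439
APPEND 3: p_5 = 3·21841 + 7214 = 72737, q_5 = 3·439 + 145 = 1462 → 72737/1462
APPEND 27: p_6 = 27·72737 + 21841 = 1985740, q_6 = 27·1462 + 439 = 39913 → 1985740/39913
APPEND 40: p_7 = 40·1985740 + 72737 = 79502337, q_7 = 40·39913 + 1462 = 1597982 → 79502337/1597982
APPEND 44: p_8 = 44·79502337 + 1985740 = 3500088568, q_8 = 44·1597982 + 39913 = 70351121 → 3500088568/70351121
APPEND 43: p_9 = 43·3500088568 + 79502337 = 150583310761, q_9 = 43·70351121 + 1597982 = 3026696185 → 150583310761/3026696185
APPEND 7: p_10 = 7·150583310761 + 3500088568 = 1057583263895, q_10 = 7·3026696185 + 70351121 = 21257224416 → 1057583263895/21257224416
APPEND 7: p_11 = 7·1057583263895 + 150583310761 = 7553666158026, q_11 = 7·21257224416 + 3026696185 = 151827267097 → 7553666158026/151827267097
APPEND 3: p_12 = 3·7553666158026 + 1057583263895 = 23718581737973, q_12 = 3·151827267097 + 21257224416 = 476739025707 → 23718581737973/476739025707
APPEND 2: p_13 = 2·23718581737973 + 7553666158026 = 54990829633972, q_13 = 2·476739025707 + 151827267097 = 1105305318511 → 54990829633972/1105305318511

50/1
7214/145
21841/439
72737/1462
79502337/1597982
23718581737973/476739025707
54990829633972/1105305318511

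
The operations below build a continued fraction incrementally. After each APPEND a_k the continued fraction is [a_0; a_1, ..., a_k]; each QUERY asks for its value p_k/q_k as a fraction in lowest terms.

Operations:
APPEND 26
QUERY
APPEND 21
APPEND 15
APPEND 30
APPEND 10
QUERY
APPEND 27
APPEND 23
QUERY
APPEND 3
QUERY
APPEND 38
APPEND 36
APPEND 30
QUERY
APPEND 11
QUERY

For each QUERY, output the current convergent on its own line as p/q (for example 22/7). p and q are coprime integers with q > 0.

26/1
2483001/95326
1550118593/59511295
4717644283/181117188
195608599384597/7509697074199
2158208852523342/82856759653181

APPEND 26: p_0 = 26·1 + 0 = 26, q_0 = 26·0 + 1 = 1 → 26/1
APPEND 21: p_1 = 21·26 + 1 = 547, q_1 = 21·1 + 0 = 21 → 547/21
APPEND 15: p_2 = 15·547 + 26 = 8231, q_2 = 15·21 + 1 = 316 → 8231/316
APPEND 30: p_3 = 30·8231 + 547 = 247477, q_3 = 30·316 + 21 = 9501 → 247477/9501
APPEND 10: p_4 = 10·247477 + 8231 = 2483001, q_4 = 10·9501 + 316 = 95326 → 2483001/95326
APPEND 27: p_5 = 27·2483001 + 247477 = 67288504, q_5 = 27·95326 + 9501 = 2583303 → 67288504/2583303
APPEND 23: p_6 = 23·67288504 + 2483001 = 1550118593, q_6 = 23·2583303 + 95326 = 59511295 → 1550118593/59511295
APPEND 3: p_7 = 3·1550118593 + 67288504 = 4717644283, q_7 = 3·59511295 + 2583303 = 181117188 → 4717644283/181117188
APPEND 38: p_8 = 38·4717644283 + 1550118593 = 180820601347, q_8 = 38·181117188 + 59511295 = 6941964439 → 180820601347/6941964439
APPEND 36: p_9 = 36·180820601347 + 4717644283 = 6514259292775, q_9 = 36·6941964439 + 181117188 = 250091836992 → 6514259292775/250091836992
APPEND 30: p_10 = 30·6514259292775 + 180820601347 = 195608599384597, q_10 = 30·250091836992 + 6941964439 = 7509697074199 → 195608599384597/7509697074199
APPEND 11: p_11 = 11·195608599384597 + 6514259292775 = 2158208852523342, q_11 = 11·7509697074199 + 250091836992 = 82856759653181 → 2158208852523342/82856759653181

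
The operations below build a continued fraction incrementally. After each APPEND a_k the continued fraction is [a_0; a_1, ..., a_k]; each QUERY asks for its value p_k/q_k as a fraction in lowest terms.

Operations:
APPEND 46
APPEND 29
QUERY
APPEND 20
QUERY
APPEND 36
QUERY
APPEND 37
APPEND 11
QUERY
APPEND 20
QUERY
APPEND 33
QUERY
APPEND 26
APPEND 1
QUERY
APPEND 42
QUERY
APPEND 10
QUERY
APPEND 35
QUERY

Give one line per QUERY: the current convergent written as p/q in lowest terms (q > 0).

APPEND 46: p_0 = 46·1 + 0 = 46, q_0 = 46·0 + 1 = 1 → 46/1
APPEND 29: p_1 = 29·46 + 1 = 1335, q_1 = 29·1 + 0 = 29 → 1335/29
APPEND 20: p_2 = 20·1335 + 46 = 26746, q_2 = 20·29 + 1 = 581 → 26746/581
APPEND 36: p_3 = 36·26746 + 1335 = 964191, q_3 = 36·581 + 29 = 20945 → 964191/20945
APPEND 37: p_4 = 37·964191 + 26746 = 35701813, q_4 = 37·20945 + 581 = 775546 → 35701813/775546
APPEND 11: p_5 = 11·35701813 + 964191 = 393684134, q_5 = 11·775546 + 20945 = 8551951 → 393684134/8551951
APPEND 20: p_6 = 20·393684134 + 35701813 = 7909384493, q_6 = 20·8551951 + 775546 = 171814566 → 7909384493/171814566
APPEND 33: p_7 = 33·7909384493 + 393684134 = 261403372403, q_7 = 33·171814566 + 8551951 = 5678432629 → 261403372403/5678432629
APPEND 26: p_8 = 26·261403372403 + 7909384493 = 6804397066971, q_8 = 26·5678432629 + 171814566 = 147811062920 → 6804397066971/147811062920
APPEND 1: p_9 = 1·6804397066971 + 261403372403 = 7065800439374, q_9 = 1·147811062920 + 5678432629 = 153489495549 → 7065800439374/153489495549
APPEND 42: p_10 = 42·7065800439374 + 6804397066971 = 303568015520679, q_10 = 42·153489495549 + 147811062920 = 6594369875978 → 303568015520679/6594369875978
APPEND 10: p_11 = 10·303568015520679 + 7065800439374 = 3042745955646164, q_11 = 10·6594369875978 + 153489495549 = 66097188255329 → 3042745955646164/66097188255329
APPEND 35: p_12 = 35·3042745955646164 + 303568015520679 = 106799676463136419, q_12 = 35·66097188255329 + 6594369875978 = 2319995958812493 → 106799676463136419/2319995958812493

1335/29
26746/581
964191/20945
393684134/8551951
7909384493/171814566
261403372403/5678432629
7065800439374/153489495549
303568015520679/6594369875978
3042745955646164/66097188255329
106799676463136419/2319995958812493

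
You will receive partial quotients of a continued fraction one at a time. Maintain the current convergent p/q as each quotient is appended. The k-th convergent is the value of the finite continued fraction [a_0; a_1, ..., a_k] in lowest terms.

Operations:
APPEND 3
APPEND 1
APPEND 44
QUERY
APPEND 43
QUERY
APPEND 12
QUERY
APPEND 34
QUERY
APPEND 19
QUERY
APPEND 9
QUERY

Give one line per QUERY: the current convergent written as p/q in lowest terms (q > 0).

179/45
7701/1936
92591/23277
3155795/793354
60052696/15097003
543630059/136666381

APPEND 3: p_0 = 3·1 + 0 = 3, q_0 = 3·0 + 1 = 1 → 3/1
APPEND 1: p_1 = 1·3 + 1 = 4, q_1 = 1·1 + 0 = 1 → 4/1
APPEND 44: p_2 = 44·4 + 3 = 179, q_2 = 44·1 + 1 = 45 → 179/45
APPEND 43: p_3 = 43·179 + 4 = 7701, q_3 = 43·45 + 1 = 1936 → 7701/1936
APPEND 12: p_4 = 12·7701 + 179 = 92591, q_4 = 12·1936 + 45 = 23277 → 92591/23277
APPEND 34: p_5 = 34·92591 + 7701 = 3155795, q_5 = 34·23277 + 1936 = 793354 → 3155795/793354
APPEND 19: p_6 = 19·3155795 + 92591 = 60052696, q_6 = 19·793354 + 23277 = 15097003 → 60052696/15097003
APPEND 9: p_7 = 9·60052696 + 3155795 = 543630059, q_7 = 9·15097003 + 793354 = 136666381 → 543630059/136666381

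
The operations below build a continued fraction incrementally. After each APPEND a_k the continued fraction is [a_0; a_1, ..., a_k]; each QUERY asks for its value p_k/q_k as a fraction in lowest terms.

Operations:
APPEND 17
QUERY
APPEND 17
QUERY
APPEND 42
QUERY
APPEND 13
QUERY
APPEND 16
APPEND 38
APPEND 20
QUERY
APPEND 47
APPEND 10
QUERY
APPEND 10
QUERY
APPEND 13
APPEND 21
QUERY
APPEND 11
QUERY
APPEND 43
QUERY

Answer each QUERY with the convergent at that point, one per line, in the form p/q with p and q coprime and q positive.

APPEND 17: p_0 = 17·1 + 0 = 17, q_0 = 17·0 + 1 = 1 → 17/1
APPEND 17: p_1 = 17·17 + 1 = 290, q_1 = 17·1 + 0 = 17 → 290/17
APPEND 42: p_2 = 42·290 + 17 = 12197, q_2 = 42·17 + 1 = 715 → 12197/715
APPEND 13: p_3 = 13·12197 + 290 = 158851, q_3 = 13·715 + 17 = 9312 → 158851/9312
APPEND 16: p_4 = 16·158851 + 12197 = 2553813, q_4 = 16·9312 + 715 = 149707 → 2553813/149707
APPEND 38: p_5 = 38·2553813 + 158851 = 97203745, q_5 = 38·149707 + 9312 = 5698178 → 97203745/5698178
APPEND 20: p_6 = 20·97203745 + 2553813 = 1946628713, q_6 = 20·5698178 + 149707 = 114113267 → 1946628713/114113267
APPEND 47: p_7 = 47·1946628713 + 97203745 = 91588753256, q_7 = 47·114113267 + 5698178 = 5369021727 → 91588753256/5369021727
APPEND 10: p_8 = 10·91588753256 + 1946628713 = 917834161273, q_8 = 10·5369021727 + 114113267 = 53804330537 → 917834161273/53804330537
APPEND 10: p_9 = 10·917834161273 + 91588753256 = 9269930365986, q_9 = 10·53804330537 + 5369021727 = 543412327097 → 9269930365986/543412327097
APPEND 13: p_10 = 13·9269930365986 + 917834161273 = 121426928919091, q_10 = 13·543412327097 + 53804330537 = 7118164582798 → 121426928919091/7118164582798
APPEND 21: p_11 = 21·121426928919091 + 9269930365986 = 2559235437666897, q_11 = 21·7118164582798 + 543412327097 = 150024868565855 → 2559235437666897/150024868565855
APPEND 11: p_12 = 11·2559235437666897 + 121426928919091 = 28273016743254958, q_12 = 11·150024868565855 + 7118164582798 = 1657391718807203 → 28273016743254958/1657391718807203
APPEND 43: p_13 = 43·28273016743254958 + 2559235437666897 = 1218298955397630091, q_13 = 43·1657391718807203 + 150024868565855 = 71417868777275584 → 1218298955397630091/71417868777275584

17/1
290/17
12197/715
158851/9312
1946628713/114113267
917834161273/53804330537
9269930365986/543412327097
2559235437666897/150024868565855
28273016743254958/1657391718807203
1218298955397630091/71417868777275584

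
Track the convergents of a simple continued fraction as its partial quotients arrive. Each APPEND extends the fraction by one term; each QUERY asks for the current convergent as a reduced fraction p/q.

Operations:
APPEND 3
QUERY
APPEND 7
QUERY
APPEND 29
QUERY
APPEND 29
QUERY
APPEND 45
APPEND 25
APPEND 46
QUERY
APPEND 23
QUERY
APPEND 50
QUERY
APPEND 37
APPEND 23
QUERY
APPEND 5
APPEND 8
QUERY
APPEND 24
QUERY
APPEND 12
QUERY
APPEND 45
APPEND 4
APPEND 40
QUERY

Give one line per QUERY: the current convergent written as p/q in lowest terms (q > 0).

APPEND 3: p_0 = 3·1 + 0 = 3, q_0 = 3·0 + 1 = 1 → 3/1
APPEND 7: p_1 = 7·3 + 1 = 22, q_1 = 7·1 + 0 = 7 → 22/7
APPEND 29: p_2 = 29·22 + 3 = 641, q_2 = 29·7 + 1 = 204 → 641/204
APPEND 29: p_3 = 29·641 + 22 = 18611, q_3 = 29·204 + 7 = 5923 → 18611/5923
APPEND 45: p_4 = 45·18611 + 641 = 838136, q_4 = 45·5923 + 204 = 266739 → 838136/266739
APPEND 25: p_5 = 25·838136 + 18611 = 20972011, q_5 = 25·266739 + 5923 = 6674398 → 20972011/6674398
APPEND 46: p_6 = 46·20972011 + 838136 = 965550642, q_6 = 46·6674398 + 266739 = 307289047 → 965550642/307289047
APPEND 23: p_7 = 23·965550642 + 20972011 = 22228636777, q_7 = 23·307289047 + 6674398 = 7074322479 → 22228636777/7074322479
APPEND 50: p_8 = 50·22228636777 + 965550642 = 1112397389492, q_8 = 50·7074322479 + 307289047 = 354023412997 → 1112397389492/354023412997
APPEND 37: p_9 = 37·1112397389492 + 22228636777 = 41180932047981, q_9 = 37·354023412997 + 7074322479 = 13105940603368 → 41180932047981/13105940603368
APPEND 23: p_10 = 23·41180932047981 + 1112397389492 = 948273834493055, q_10 = 23·13105940603368 + 354023412997 = 301790657290461 → 948273834493055/301790657290461
APPEND 5: p_11 = 5·948273834493055 + 41180932047981 = 4782550104513256, q_11 = 5·301790657290461 + 13105940603368 = 1522059227055673 → 4782550104513256/1522059227055673
APPEND 8: p_12 = 8·4782550104513256 + 948273834493055 = 39208674670599103, q_12 = 8·1522059227055673 + 301790657290461 = 12478264473735845 → 39208674670599103/12478264473735845
APPEND 24: p_13 = 24·39208674670599103 + 4782550104513256 = 945790742198891728, q_13 = 24·12478264473735845 + 1522059227055673 = 301000406596715953 → 945790742198891728/301000406596715953
APPEND 12: p_14 = 12·945790742198891728 + 39208674670599103 = 11388697581057299839, q_14 = 12·301000406596715953 + 12478264473735845 = 3624483143634327281 → 11388697581057299839/3624483143634327281
APPEND 45: p_15 = 45·11388697581057299839 + 945790742198891728 = 513437181889777384483, q_15 = 45·3624483143634327281 + 301000406596715953 = 163402741870141443598 → 513437181889777384483/163402741870141443598
APPEND 4: p_16 = 4·513437181889777384483 + 11388697581057299839 = 2065137425140166837771, q_16 = 4·163402741870141443598 + 3624483143634327281 = 657235450624200101673 → 2065137425140166837771/657235450624200101673
APPEND 40: p_17 = 40·2065137425140166837771 + 513437181889777384483 = 83118934187496450895323, q_17 = 40·657235450624200101673 + 163402741870141443598 = 26452820766838145510518 → 83118934187496450895323/26452820766838145510518

3/1
22/7
641/204
18611/5923
965550642/307289047
22228636777/7074322479
1112397389492/354023412997
948273834493055/301790657290461
39208674670599103/12478264473735845
945790742198891728/301000406596715953
11388697581057299839/3624483143634327281
83118934187496450895323/26452820766838145510518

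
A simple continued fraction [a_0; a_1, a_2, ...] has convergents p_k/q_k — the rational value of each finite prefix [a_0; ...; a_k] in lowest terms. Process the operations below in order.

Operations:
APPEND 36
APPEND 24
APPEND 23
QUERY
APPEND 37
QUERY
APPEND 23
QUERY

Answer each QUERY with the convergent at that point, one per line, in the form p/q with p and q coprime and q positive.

19931/553
738312/20485
17001107/471708

APPEND 36: p_0 = 36·1 + 0 = 36, q_0 = 36·0 + 1 = 1 → 36/1
APPEND 24: p_1 = 24·36 + 1 = 865, q_1 = 24·1 + 0 = 24 → 865/24
APPEND 23: p_2 = 23·865 + 36 = 19931, q_2 = 23·24 + 1 = 553 → 19931/553
APPEND 37: p_3 = 37·19931 + 865 = 738312, q_3 = 37·553 + 24 = 20485 → 738312/20485
APPEND 23: p_4 = 23·738312 + 19931 = 17001107, q_4 = 23·20485 + 553 = 471708 → 17001107/471708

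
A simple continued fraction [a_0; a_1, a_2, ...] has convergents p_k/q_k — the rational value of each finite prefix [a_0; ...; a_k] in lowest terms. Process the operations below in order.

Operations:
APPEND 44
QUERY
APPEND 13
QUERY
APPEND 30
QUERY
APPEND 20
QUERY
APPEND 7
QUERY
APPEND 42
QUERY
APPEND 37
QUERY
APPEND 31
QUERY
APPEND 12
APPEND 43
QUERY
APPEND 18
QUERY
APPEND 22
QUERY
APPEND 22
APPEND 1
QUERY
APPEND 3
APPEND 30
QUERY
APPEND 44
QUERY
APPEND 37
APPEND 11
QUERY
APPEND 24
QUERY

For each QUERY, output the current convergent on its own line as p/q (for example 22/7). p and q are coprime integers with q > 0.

APPEND 44: p_0 = 44·1 + 0 = 44, q_0 = 44·0 + 1 = 1 → 44/1
APPEND 13: p_1 = 13·44 + 1 = 573, q_1 = 13·1 + 0 = 13 → 573/13
APPEND 30: p_2 = 30·573 + 44 = 17234, q_2 = 30·13 + 1 = 391 → 17234/391
APPEND 20: p_3 = 20·17234 + 573 = 345253, q_3 = 20·391 + 13 = 7833 → 345253/7833
APPEND 7: p_4 = 7·345253 + 17234 = 2434005, q_4 = 7·7833 + 391 = 55222 → 2434005/55222
APPEND 42: p_5 = 42·2434005 + 345253 = 102573463, q_5 = 42·55222 + 7833 = 2327157 → 102573463/2327157
APPEND 37: p_6 = 37·102573463 + 2434005 = 3797652136, q_6 = 37·2327157 + 55222 = 86160031 → 3797652136/86160031
APPEND 31: p_7 = 31·3797652136 + 102573463 = 117829789679, q_7 = 31·86160031 + 2327157 = 2673288118 → 117829789679/2673288118
APPEND 12: p_8 = 12·117829789679 + 3797652136 = 1417755128284, q_8 = 12·2673288118 + 86160031 = 32165617447 → 1417755128284/32165617447
APPEND 43: p_9 = 43·1417755128284 + 117829789679 = 61081300305891, q_9 = 43·32165617447 + 2673288118 = 1385794838339 → 61081300305891/1385794838339
APPEND 18: p_10 = 18·61081300305891 + 1417755128284 = 1100881160634322, q_10 = 18·1385794838339 + 32165617447 = 24976472707549 → 1100881160634322/24976472707549
APPEND 22: p_11 = 22·1100881160634322 + 61081300305891 = 24280466834260975, q_11 = 22·24976472707549 + 1385794838339 = 550868194404417 → 24280466834260975/550868194404417
APPEND 22: p_12 = 22·24280466834260975 + 1100881160634322 = 535271151514375772, q_12 = 22·550868194404417 + 24976472707549 = 12144076749604723 → 535271151514375772/12144076749604723
APPEND 1: p_13 = 1·535271151514375772 + 24280466834260975 = 559551618348636747, q_13 = 1·12144076749604723 + 550868194404417 = 12694944944009140 → 559551618348636747/12694944944009140
APPEND 3: p_14 = 3·559551618348636747 + 535271151514375772 = 2213926006560286013, q_14 = 3·12694944944009140 + 12144076749604723 = 50228911581632143 → 2213926006560286013/50228911581632143
APPEND 30: p_15 = 30·2213926006560286013 + 559551618348636747 = 66977331815157217137, q_15 = 30·50228911581632143 + 12694944944009140 = 1519562292392973430 → 66977331815157217137/1519562292392973430
APPEND 44: p_16 = 44·66977331815157217137 + 2213926006560286013 = 2949216525873477840041, q_16 = 44·1519562292392973430 + 50228911581632143 = 66910969776872463063 → 2949216525873477840041/66910969776872463063
APPEND 37: p_17 = 37·2949216525873477840041 + 66977331815157217137 = 109187988789133837298654, q_17 = 37·66910969776872463063 + 1519562292392973430 = 2477225444036674106761 → 109187988789133837298654/2477225444036674106761
APPEND 11: p_18 = 11·109187988789133837298654 + 2949216525873477840041 = 1204017093206345688125235, q_18 = 11·2477225444036674106761 + 66910969776872463063 = 27316390854180287637434 → 1204017093206345688125235/27316390854180287637434
APPEND 24: p_19 = 24·1204017093206345688125235 + 109187988789133837298654 = 29005598225741430352304294, q_19 = 24·27316390854180287637434 + 2477225444036674106761 = 658070605944363577405177 → 29005598225741430352304294/658070605944363577405177

44/1
573/13
17234/391
345253/7833
2434005/55222
102573463/2327157
3797652136/86160031
117829789679/2673288118
61081300305891/1385794838339
1100881160634322/24976472707549
24280466834260975/550868194404417
559551618348636747/12694944944009140
66977331815157217137/1519562292392973430
2949216525873477840041/66910969776872463063
1204017093206345688125235/27316390854180287637434
29005598225741430352304294/658070605944363577405177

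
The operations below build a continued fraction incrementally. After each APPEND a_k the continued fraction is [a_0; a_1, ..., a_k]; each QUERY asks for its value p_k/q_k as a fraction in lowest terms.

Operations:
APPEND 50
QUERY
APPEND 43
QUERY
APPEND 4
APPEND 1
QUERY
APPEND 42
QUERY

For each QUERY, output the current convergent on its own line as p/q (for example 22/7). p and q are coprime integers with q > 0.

50/1
2151/43
10805/216
462464/9245

APPEND 50: p_0 = 50·1 + 0 = 50, q_0 = 50·0 + 1 = 1 → 50/1
APPEND 43: p_1 = 43·50 + 1 = 2151, q_1 = 43·1 + 0 = 43 → 2151/43
APPEND 4: p_2 = 4·2151 + 50 = 8654, q_2 = 4·43 + 1 = 173 → 8654/173
APPEND 1: p_3 = 1·8654 + 2151 = 10805, q_3 = 1·173 + 43 = 216 → 10805/216
APPEND 42: p_4 = 42·10805 + 8654 = 462464, q_4 = 42·216 + 173 = 9245 → 462464/9245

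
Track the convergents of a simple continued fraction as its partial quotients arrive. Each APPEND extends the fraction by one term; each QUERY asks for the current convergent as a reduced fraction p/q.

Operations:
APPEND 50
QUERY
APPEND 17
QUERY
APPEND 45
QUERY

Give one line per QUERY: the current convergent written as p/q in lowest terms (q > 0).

APPEND 50: p_0 = 50·1 + 0 = 50, q_0 = 50·0 + 1 = 1 → 50/1
APPEND 17: p_1 = 17·50 + 1 = 851, q_1 = 17·1 + 0 = 17 → 851/17
APPEND 45: p_2 = 45·851 + 50 = 38345, q_2 = 45·17 + 1 = 766 → 38345/766

50/1
851/17
38345/766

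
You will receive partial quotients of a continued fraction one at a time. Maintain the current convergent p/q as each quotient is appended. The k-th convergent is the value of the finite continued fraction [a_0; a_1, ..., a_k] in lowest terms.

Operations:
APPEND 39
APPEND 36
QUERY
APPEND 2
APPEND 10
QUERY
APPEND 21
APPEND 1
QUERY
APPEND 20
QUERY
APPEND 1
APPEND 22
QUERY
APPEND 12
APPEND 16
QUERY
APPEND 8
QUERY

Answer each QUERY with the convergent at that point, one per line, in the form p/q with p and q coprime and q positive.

1405/36
29895/766
660539/16925
13841424/354659
332884610/8529507
64478761138/1652140195
519839206387/13319847228

APPEND 39: p_0 = 39·1 + 0 = 39, q_0 = 39·0 + 1 = 1 → 39/1
APPEND 36: p_1 = 36·39 + 1 = 1405, q_1 = 36·1 + 0 = 36 → 1405/36
APPEND 2: p_2 = 2·1405 + 39 = 2849, q_2 = 2·36 + 1 = 73 → 2849/73
APPEND 10: p_3 = 10·2849 + 1405 = 29895, q_3 = 10·73 + 36 = 766 → 29895/766
APPEND 21: p_4 = 21·29895 + 2849 = 630644, q_4 = 21·766 + 73 = 16159 → 630644/16159
APPEND 1: p_5 = 1·630644 + 29895 = 660539, q_5 = 1·16159 + 766 = 16925 → 660539/16925
APPEND 20: p_6 = 20·660539 + 630644 = 13841424, q_6 = 20·16925 + 16159 = 354659 → 13841424/354659
APPEND 1: p_7 = 1·13841424 + 660539 = 14501963, q_7 = 1·354659 + 16925 = 371584 → 14501963/371584
APPEND 22: p_8 = 22·14501963 + 13841424 = 332884610, q_8 = 22·371584 + 354659 = 8529507 → 332884610/8529507
APPEND 12: p_9 = 12·332884610 + 14501963 = 4009117283, q_9 = 12·8529507 + 371584 = 102725668 → 4009117283/102725668
APPEND 16: p_10 = 16·4009117283 + 332884610 = 64478761138, q_10 = 16·102725668 + 8529507 = 1652140195 → 64478761138/1652140195
APPEND 8: p_11 = 8·64478761138 + 4009117283 = 519839206387, q_11 = 8·1652140195 + 102725668 = 13319847228 → 519839206387/13319847228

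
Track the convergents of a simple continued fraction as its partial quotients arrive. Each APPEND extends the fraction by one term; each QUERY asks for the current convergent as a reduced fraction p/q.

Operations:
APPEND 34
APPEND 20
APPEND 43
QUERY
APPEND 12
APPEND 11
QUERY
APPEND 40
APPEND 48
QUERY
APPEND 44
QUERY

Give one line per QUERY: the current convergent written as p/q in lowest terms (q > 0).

29317/861
3906652/114733
7521597772/220898989
331106920533/9724155188

APPEND 34: p_0 = 34·1 + 0 = 34, q_0 = 34·0 + 1 = 1 → 34/1
APPEND 20: p_1 = 20·34 + 1 = 681, q_1 = 20·1 + 0 = 20 → 681/20
APPEND 43: p_2 = 43·681 + 34 = 29317, q_2 = 43·20 + 1 = 861 → 29317/861
APPEND 12: p_3 = 12·29317 + 681 = 352485, q_3 = 12·861 + 20 = 10352 → 352485/10352
APPEND 11: p_4 = 11·352485 + 29317 = 3906652, q_4 = 11·10352 + 861 = 114733 → 3906652/114733
APPEND 40: p_5 = 40·3906652 + 352485 = 156618565, q_5 = 40·114733 + 10352 = 4599672 → 156618565/4599672
APPEND 48: p_6 = 48·156618565 + 3906652 = 7521597772, q_6 = 48·4599672 + 114733 = 220898989 → 7521597772/220898989
APPEND 44: p_7 = 44·7521597772 + 156618565 = 331106920533, q_7 = 44·220898989 + 4599672 = 9724155188 → 331106920533/9724155188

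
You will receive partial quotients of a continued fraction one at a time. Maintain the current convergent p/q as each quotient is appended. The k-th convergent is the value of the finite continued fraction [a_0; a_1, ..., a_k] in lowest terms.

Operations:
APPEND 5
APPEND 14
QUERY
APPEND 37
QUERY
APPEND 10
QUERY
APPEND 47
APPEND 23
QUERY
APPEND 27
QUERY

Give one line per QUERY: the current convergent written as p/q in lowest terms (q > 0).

71/14
2632/519
26391/5204
28615598/5642665
773864155/152597062

APPEND 5: p_0 = 5·1 + 0 = 5, q_0 = 5·0 + 1 = 1 → 5/1
APPEND 14: p_1 = 14·5 + 1 = 71, q_1 = 14·1 + 0 = 14 → 71/14
APPEND 37: p_2 = 37·71 + 5 = 2632, q_2 = 37·14 + 1 = 519 → 2632/519
APPEND 10: p_3 = 10·2632 + 71 = 26391, q_3 = 10·519 + 14 = 5204 → 26391/5204
APPEND 47: p_4 = 47·26391 + 2632 = 1243009, q_4 = 47·5204 + 519 = 245107 → 1243009/245107
APPEND 23: p_5 = 23·1243009 + 26391 = 28615598, q_5 = 23·245107 + 5204 = 5642665 → 28615598/5642665
APPEND 27: p_6 = 27·28615598 + 1243009 = 773864155, q_6 = 27·5642665 + 245107 = 152597062 → 773864155/152597062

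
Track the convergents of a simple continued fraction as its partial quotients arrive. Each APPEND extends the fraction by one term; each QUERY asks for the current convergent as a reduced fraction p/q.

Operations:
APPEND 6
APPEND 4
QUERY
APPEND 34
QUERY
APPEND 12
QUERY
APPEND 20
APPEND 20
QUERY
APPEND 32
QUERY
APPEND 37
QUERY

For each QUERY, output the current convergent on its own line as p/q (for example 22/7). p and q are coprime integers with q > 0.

25/4
856/137
10297/1648
4146217/663588
132885740/21267913
4920918597/787576369

APPEND 6: p_0 = 6·1 + 0 = 6, q_0 = 6·0 + 1 = 1 → 6/1
APPEND 4: p_1 = 4·6 + 1 = 25, q_1 = 4·1 + 0 = 4 → 25/4
APPEND 34: p_2 = 34·25 + 6 = 856, q_2 = 34·4 + 1 = 137 → 856/137
APPEND 12: p_3 = 12·856 + 25 = 10297, q_3 = 12·137 + 4 = 1648 → 10297/1648
APPEND 20: p_4 = 20·10297 + 856 = 206796, q_4 = 20·1648 + 137 = 33097 → 206796/33097
APPEND 20: p_5 = 20·206796 + 10297 = 4146217, q_5 = 20·33097 + 1648 = 663588 → 4146217/663588
APPEND 32: p_6 = 32·4146217 + 206796 = 132885740, q_6 = 32·663588 + 33097 = 21267913 → 132885740/21267913
APPEND 37: p_7 = 37·132885740 + 4146217 = 4920918597, q_7 = 37·21267913 + 663588 = 787576369 → 4920918597/787576369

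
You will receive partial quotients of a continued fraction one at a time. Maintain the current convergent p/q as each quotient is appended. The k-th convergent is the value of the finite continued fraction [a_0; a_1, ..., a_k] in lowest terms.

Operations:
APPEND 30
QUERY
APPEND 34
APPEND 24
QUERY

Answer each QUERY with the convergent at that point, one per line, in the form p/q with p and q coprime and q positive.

APPEND 30: p_0 = 30·1 + 0 = 30, q_0 = 30·0 + 1 = 1 → 30/1
APPEND 34: p_1 = 34·30 + 1 = 1021, q_1 = 34·1 + 0 = 34 → 1021/34
APPEND 24: p_2 = 24·1021 + 30 = 24534, q_2 = 24·34 + 1 = 817 → 24534/817

30/1
24534/817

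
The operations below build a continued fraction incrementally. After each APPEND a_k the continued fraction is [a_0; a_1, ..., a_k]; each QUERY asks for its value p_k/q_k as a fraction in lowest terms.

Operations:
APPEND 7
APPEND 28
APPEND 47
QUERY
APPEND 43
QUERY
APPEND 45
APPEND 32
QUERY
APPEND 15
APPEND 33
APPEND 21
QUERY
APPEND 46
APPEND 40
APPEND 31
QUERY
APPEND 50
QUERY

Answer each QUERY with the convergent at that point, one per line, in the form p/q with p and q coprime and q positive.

APPEND 7: p_0 = 7·1 + 0 = 7, q_0 = 7·0 + 1 = 1 → 7/1
APPEND 28: p_1 = 28·7 + 1 = 197, q_1 = 28·1 + 0 = 28 → 197/28
APPEND 47: p_2 = 47·197 + 7 = 9266, q_2 = 47·28 + 1 = 1317 → 9266/1317
APPEND 43: p_3 = 43·9266 + 197 = 398635, q_3 = 43·1317 + 28 = 56659 → 398635/56659
APPEND 45: p_4 = 45·398635 + 9266 = 17947841, q_4 = 45·56659 + 1317 = 2550972 → 17947841/2550972
APPEND 32: p_5 = 32·17947841 + 398635 = 574729547, q_5 = 32·2550972 + 56659 = 81687763 → 574729547/81687763
APPEND 15: p_6 = 15·574729547 + 17947841 = 8638891046, q_6 = 15·81687763 + 2550972 = 1227867417 → 8638891046/1227867417
APPEND 33: p_7 = 33·8638891046 + 574729547 = 285658134065, q_7 = 33·1227867417 + 81687763 = 40601312524 → 285658134065/40601312524
APPEND 21: p_8 = 21·285658134065 + 8638891046 = 6007459706411, q_8 = 21·40601312524 + 1227867417 = 853855430421 → 6007459706411/853855430421
APPEND 46: p_9 = 46·6007459706411 + 285658134065 = 276628804628971, q_9 = 46·853855430421 + 40601312524 = 39317951111890 → 276628804628971/39317951111890
APPEND 40: p_10 = 40·276628804628971 + 6007459706411 = 11071159644865251, q_10 = 40·39317951111890 + 853855430421 = 1573571899906021 → 11071159644865251/1573571899906021
APPEND 31: p_11 = 31·11071159644865251 + 276628804628971 = 343482577795451752, q_11 = 31·1573571899906021 + 39317951111890 = 48820046848198541 → 343482577795451752/48820046848198541
APPEND 50: p_12 = 50·343482577795451752 + 11071159644865251 = 17185200049417452851, q_12 = 50·48820046848198541 + 1573571899906021 = 2442575914309833071 → 17185200049417452851/2442575914309833071

9266/1317
398635/56659
574729547/81687763
6007459706411/853855430421
343482577795451752/48820046848198541
17185200049417452851/2442575914309833071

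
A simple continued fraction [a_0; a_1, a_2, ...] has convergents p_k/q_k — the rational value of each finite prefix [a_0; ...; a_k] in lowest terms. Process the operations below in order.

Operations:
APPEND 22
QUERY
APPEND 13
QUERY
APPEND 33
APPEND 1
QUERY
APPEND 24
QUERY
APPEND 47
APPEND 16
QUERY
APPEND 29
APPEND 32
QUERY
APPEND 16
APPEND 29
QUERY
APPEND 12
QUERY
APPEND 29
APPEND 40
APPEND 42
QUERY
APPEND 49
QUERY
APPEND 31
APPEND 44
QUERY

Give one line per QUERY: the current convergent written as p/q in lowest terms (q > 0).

22/1
287/13
9780/443
244213/11062
184048869/8336774
171349008613/7761514470
79832407249813/3616130545837
960735820040556/43517993068367
47009459672185703449/2129365115246246294
2304582131520456547037/104389559682240275973
3147823025750999357657261/142585441031328811540081

APPEND 22: p_0 = 22·1 + 0 = 22, q_0 = 22·0 + 1 = 1 → 22/1
APPEND 13: p_1 = 13·22 + 1 = 287, q_1 = 13·1 + 0 = 13 → 287/13
APPEND 33: p_2 = 33·287 + 22 = 9493, q_2 = 33·13 + 1 = 430 → 9493/430
APPEND 1: p_3 = 1·9493 + 287 = 9780, q_3 = 1·430 + 13 = 443 → 9780/443
APPEND 24: p_4 = 24·9780 + 9493 = 244213, q_4 = 24·443 + 430 = 11062 → 244213/11062
APPEND 47: p_5 = 47·244213 + 9780 = 11487791, q_5 = 47·11062 + 443 = 520357 → 11487791/520357
APPEND 16: p_6 = 16·11487791 + 244213 = 184048869, q_6 = 16·520357 + 11062 = 8336774 → 184048869/8336774
APPEND 29: p_7 = 29·184048869 + 11487791 = 5348904992, q_7 = 29·8336774 + 520357 = 242286803 → 5348904992/242286803
APPEND 32: p_8 = 32·5348904992 + 184048869 = 171349008613, q_8 = 32·242286803 + 8336774 = 7761514470 → 171349008613/7761514470
APPEND 16: p_9 = 16·171349008613 + 5348904992 = 2746933042800, q_9 = 16·7761514470 + 242286803 = 124426518323 → 2746933042800/124426518323
APPEND 29: p_10 = 29·2746933042800 + 171349008613 = 79832407249813, q_10 = 29·124426518323 + 7761514470 = 3616130545837 → 79832407249813/3616130545837
APPEND 12: p_11 = 12·79832407249813 + 2746933042800 = 960735820040556, q_11 = 12·3616130545837 + 124426518323 = 43517993068367 → 960735820040556/43517993068367
APPEND 29: p_12 = 29·960735820040556 + 79832407249813 = 27941171188425937, q_12 = 29·43517993068367 + 3616130545837 = 1265637929528480 → 27941171188425937/1265637929528480
APPEND 40: p_13 = 40·27941171188425937 + 960735820040556 = 1118607583357078036, q_13 = 40·1265637929528480 + 43517993068367 = 50669035174207567 → 1118607583357078036/50669035174207567
APPEND 42: p_14 = 42·1118607583357078036 + 27941171188425937 = 47009459672185703449, q_14 = 42·50669035174207567 + 1265637929528480 = 2129365115246246294 → 47009459672185703449/2129365115246246294
APPEND 49: p_15 = 49·47009459672185703449 + 1118607583357078036 = 2304582131520456547037, q_15 = 49·2129365115246246294 + 50669035174207567 = 104389559682240275973 → 2304582131520456547037/104389559682240275973
APPEND 31: p_16 = 31·2304582131520456547037 + 47009459672185703449 = 71489055536806338661596, q_16 = 31·104389559682240275973 + 2129365115246246294 = 3238205715264694801457 → 71489055536806338661596/3238205715264694801457
APPEND 44: p_17 = 44·71489055536806338661596 + 2304582131520456547037 = 3147823025750999357657261, q_17 = 44·3238205715264694801457 + 104389559682240275973 = 142585441031328811540081 → 3147823025750999357657261/142585441031328811540081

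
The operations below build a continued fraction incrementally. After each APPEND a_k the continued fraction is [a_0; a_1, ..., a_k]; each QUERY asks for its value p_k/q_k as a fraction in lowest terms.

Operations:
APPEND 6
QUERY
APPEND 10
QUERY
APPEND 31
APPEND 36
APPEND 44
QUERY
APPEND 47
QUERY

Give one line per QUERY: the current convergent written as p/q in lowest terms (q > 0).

APPEND 6: p_0 = 6·1 + 0 = 6, q_0 = 6·0 + 1 = 1 → 6/1
APPEND 10: p_1 = 10·6 + 1 = 61, q_1 = 10·1 + 0 = 10 → 61/10
APPEND 31: p_2 = 31·61 + 6 = 1897, q_2 = 31·10 + 1 = 311 → 1897/311
APPEND 36: p_3 = 36·1897 + 61 = 68353, q_3 = 36·311 + 10 = 11206 → 68353/11206
APPEND 44: p_4 = 44·68353 + 1897 = 3009429, q_4 = 44·11206 + 311 = 493375 → 3009429/493375
APPEND 47: p_5 = 47·3009429 + 68353 = 141511516, q_5 = 47·493375 + 11206 = 23199831 → 141511516/23199831

6/1
61/10
3009429/493375
141511516/23199831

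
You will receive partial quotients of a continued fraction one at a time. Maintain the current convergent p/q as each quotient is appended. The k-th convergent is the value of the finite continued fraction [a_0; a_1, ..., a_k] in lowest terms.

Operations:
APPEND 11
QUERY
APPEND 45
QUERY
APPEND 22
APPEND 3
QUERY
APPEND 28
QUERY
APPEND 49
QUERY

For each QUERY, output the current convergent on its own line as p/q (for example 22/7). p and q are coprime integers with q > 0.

APPEND 11: p_0 = 11·1 + 0 = 11, q_0 = 11·0 + 1 = 1 → 11/1
APPEND 45: p_1 = 45·11 + 1 = 496, q_1 = 45·1 + 0 = 45 → 496/45
APPEND 22: p_2 = 22·496 + 11 = 10923, q_2 = 22·45 + 1 = 991 → 10923/991
APPEND 3: p_3 = 3·10923 + 496 = 33265, q_3 = 3·991 + 45 = 3018 → 33265/3018
APPEND 28: p_4 = 28·33265 + 10923 = 942343, q_4 = 28·3018 + 991 = 85495 → 942343/85495
APPEND 49: p_5 = 49·942343 + 33265 = 46208072, q_5 = 49·85495 + 3018 = 4192273 → 46208072/4192273

11/1
496/45
33265/3018
942343/85495
46208072/4192273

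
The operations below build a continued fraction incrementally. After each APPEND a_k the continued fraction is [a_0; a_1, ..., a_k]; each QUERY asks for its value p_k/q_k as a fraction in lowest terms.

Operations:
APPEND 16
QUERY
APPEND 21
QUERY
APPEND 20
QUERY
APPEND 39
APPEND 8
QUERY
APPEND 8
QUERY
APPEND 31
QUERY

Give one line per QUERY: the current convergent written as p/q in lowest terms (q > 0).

16/1
337/21
6756/421
2117324/131941
17202413/1071968
535392127/33362949

APPEND 16: p_0 = 16·1 + 0 = 16, q_0 = 16·0 + 1 = 1 → 16/1
APPEND 21: p_1 = 21·16 + 1 = 337, q_1 = 21·1 + 0 = 21 → 337/21
APPEND 20: p_2 = 20·337 + 16 = 6756, q_2 = 20·21 + 1 = 421 → 6756/421
APPEND 39: p_3 = 39·6756 + 337 = 263821, q_3 = 39·421 + 21 = 16440 → 263821/16440
APPEND 8: p_4 = 8·263821 + 6756 = 2117324, q_4 = 8·16440 + 421 = 131941 → 2117324/131941
APPEND 8: p_5 = 8·2117324 + 263821 = 17202413, q_5 = 8·131941 + 16440 = 1071968 → 17202413/1071968
APPEND 31: p_6 = 31·17202413 + 2117324 = 535392127, q_6 = 31·1071968 + 131941 = 33362949 → 535392127/33362949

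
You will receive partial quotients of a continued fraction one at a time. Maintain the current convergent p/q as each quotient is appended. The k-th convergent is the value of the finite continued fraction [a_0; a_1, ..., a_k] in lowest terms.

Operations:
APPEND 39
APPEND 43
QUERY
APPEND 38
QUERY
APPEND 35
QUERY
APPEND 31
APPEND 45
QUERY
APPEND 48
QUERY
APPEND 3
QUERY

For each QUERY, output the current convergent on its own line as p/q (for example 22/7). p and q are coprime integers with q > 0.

APPEND 39: p_0 = 39·1 + 0 = 39, q_0 = 39·0 + 1 = 1 → 39/1
APPEND 43: p_1 = 43·39 + 1 = 1678, q_1 = 43·1 + 0 = 43 → 1678/43
APPEND 38: p_2 = 38·1678 + 39 = 63803, q_2 = 38·43 + 1 = 1635 → 63803/1635
APPEND 35: p_3 = 35·63803 + 1678 = 2234783, q_3 = 35·1635 + 43 = 57268 → 2234783/57268
APPEND 31: p_4 = 31·2234783 + 63803 = 69342076, q_4 = 31·57268 + 1635 = 1776943 → 69342076/1776943
APPEND 45: p_5 = 45·69342076 + 2234783 = 3122628203, q_5 = 45·1776943 + 57268 = 80019703 → 3122628203/80019703
APPEND 48: p_6 = 48·3122628203 + 69342076 = 149955495820, q_6 = 48·80019703 + 1776943 = 3842722687 → 149955495820/3842722687
APPEND 3: p_7 = 3·149955495820 + 3122628203 = 452989115663, q_7 = 3·3842722687 + 80019703 = 11608187764 → 452989115663/11608187764

1678/43
63803/1635
2234783/57268
3122628203/80019703
149955495820/3842722687
452989115663/11608187764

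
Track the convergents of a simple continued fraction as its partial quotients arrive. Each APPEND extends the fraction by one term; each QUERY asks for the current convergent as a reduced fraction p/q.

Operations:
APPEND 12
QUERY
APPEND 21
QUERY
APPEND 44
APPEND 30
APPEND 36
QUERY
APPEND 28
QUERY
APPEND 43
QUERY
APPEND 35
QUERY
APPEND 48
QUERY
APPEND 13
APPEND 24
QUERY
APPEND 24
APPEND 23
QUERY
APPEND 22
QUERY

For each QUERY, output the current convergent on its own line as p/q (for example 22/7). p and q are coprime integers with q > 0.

APPEND 12: p_0 = 12·1 + 0 = 12, q_0 = 12·0 + 1 = 1 → 12/1
APPEND 21: p_1 = 21·12 + 1 = 253, q_1 = 21·1 + 0 = 21 → 253/21
APPEND 44: p_2 = 44·253 + 12 = 11144, q_2 = 44·21 + 1 = 925 → 11144/925
APPEND 30: p_3 = 30·11144 + 253 = 334573, q_3 = 30·925 + 21 = 27771 → 334573/27771
APPEND 36: p_4 = 36·334573 + 11144 = 12055772, q_4 = 36·27771 + 925 = 1000681 → 12055772/1000681
APPEND 28: p_5 = 28·12055772 + 334573 = 337896189, q_5 = 28·1000681 + 27771 = 28046839 → 337896189/28046839
APPEND 43: p_6 = 43·337896189 + 12055772 = 14541591899, q_6 = 43·28046839 + 1000681 = 1207014758 → 14541591899/1207014758
APPEND 35: p_7 = 35·14541591899 + 337896189 = 509293612654, q_7 = 35·1207014758 + 28046839 = 42273563369 → 509293612654/42273563369
APPEND 48: p_8 = 48·509293612654 + 14541591899 = 24460634999291, q_8 = 48·42273563369 + 1207014758 = 2030338056470 → 24460634999291/2030338056470
APPEND 13: p_9 = 13·24460634999291 + 509293612654 = 318497548603437, q_9 = 13·2030338056470 + 42273563369 = 26436668297479 → 318497548603437/26436668297479
APPEND 24: p_10 = 24·318497548603437 + 24460634999291 = 7668401801481779, q_10 = 24·26436668297479 + 2030338056470 = 636510377195966 → 7668401801481779/636510377195966
APPEND 24: p_11 = 24·7668401801481779 + 318497548603437 = 184360140784166133, q_11 = 24·636510377195966 + 26436668297479 = 15302685721000663 → 184360140784166133/15302685721000663
APPEND 23: p_12 = 23·184360140784166133 + 7668401801481779 = 4247951639837302838, q_12 = 23·15302685721000663 + 636510377195966 = 352598281960211215 → 4247951639837302838/352598281960211215
APPEND 22: p_13 = 22·4247951639837302838 + 184360140784166133 = 93639296217204828569, q_13 = 22·352598281960211215 + 15302685721000663 = 7772464888845647393 → 93639296217204828569/7772464888845647393

12/1
253/21
12055772/1000681
337896189/28046839
14541591899/1207014758
509293612654/42273563369
24460634999291/2030338056470
7668401801481779/636510377195966
4247951639837302838/352598281960211215
93639296217204828569/7772464888845647393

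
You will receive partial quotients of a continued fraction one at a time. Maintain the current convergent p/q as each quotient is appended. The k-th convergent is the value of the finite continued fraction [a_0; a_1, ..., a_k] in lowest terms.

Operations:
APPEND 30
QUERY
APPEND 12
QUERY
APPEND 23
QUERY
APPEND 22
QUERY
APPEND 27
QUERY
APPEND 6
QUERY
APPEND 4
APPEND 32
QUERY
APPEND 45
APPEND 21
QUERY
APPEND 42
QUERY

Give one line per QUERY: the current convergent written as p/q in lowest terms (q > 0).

30/1
361/12
8333/277
183687/6106
4967882/165139
29990979/996940
4027808515/133889708
3812930422948/126746874647
160324454078789/5329397924933

APPEND 30: p_0 = 30·1 + 0 = 30, q_0 = 30·0 + 1 = 1 → 30/1
APPEND 12: p_1 = 12·30 + 1 = 361, q_1 = 12·1 + 0 = 12 → 361/12
APPEND 23: p_2 = 23·361 + 30 = 8333, q_2 = 23·12 + 1 = 277 → 8333/277
APPEND 22: p_3 = 22·8333 + 361 = 183687, q_3 = 22·277 + 12 = 6106 → 183687/6106
APPEND 27: p_4 = 27·183687 + 8333 = 4967882, q_4 = 27·6106 + 277 = 165139 → 4967882/165139
APPEND 6: p_5 = 6·4967882 + 183687 = 29990979, q_5 = 6·165139 + 6106 = 996940 → 29990979/996940
APPEND 4: p_6 = 4·29990979 + 4967882 = 124931798, q_6 = 4·996940 + 165139 = 4152899 → 124931798/4152899
APPEND 32: p_7 = 32·124931798 + 29990979 = 4027808515, q_7 = 32·4152899 + 996940 = 133889708 → 4027808515/133889708
APPEND 45: p_8 = 45·4027808515 + 124931798 = 181376314973, q_8 = 45·133889708 + 4152899 = 6029189759 → 181376314973/6029189759
APPEND 21: p_9 = 21·181376314973 + 4027808515 = 3812930422948, q_9 = 21·6029189759 + 133889708 = 126746874647 → 3812930422948/126746874647
APPEND 42: p_10 = 42·3812930422948 + 181376314973 = 160324454078789, q_10 = 42·126746874647 + 6029189759 = 5329397924933 → 160324454078789/5329397924933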